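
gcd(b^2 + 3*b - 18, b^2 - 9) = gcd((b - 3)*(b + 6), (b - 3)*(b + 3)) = b - 3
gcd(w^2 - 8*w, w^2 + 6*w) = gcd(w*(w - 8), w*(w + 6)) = w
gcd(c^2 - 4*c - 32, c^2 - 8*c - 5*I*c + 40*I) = c - 8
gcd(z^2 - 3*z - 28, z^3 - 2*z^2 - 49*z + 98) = z - 7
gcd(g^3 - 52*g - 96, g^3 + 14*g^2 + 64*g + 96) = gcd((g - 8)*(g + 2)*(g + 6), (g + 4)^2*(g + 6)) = g + 6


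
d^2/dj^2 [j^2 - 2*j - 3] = 2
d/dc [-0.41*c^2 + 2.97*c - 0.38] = 2.97 - 0.82*c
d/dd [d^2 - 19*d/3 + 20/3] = 2*d - 19/3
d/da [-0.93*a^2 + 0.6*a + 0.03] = 0.6 - 1.86*a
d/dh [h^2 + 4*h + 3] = 2*h + 4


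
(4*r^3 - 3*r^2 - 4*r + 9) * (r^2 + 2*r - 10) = 4*r^5 + 5*r^4 - 50*r^3 + 31*r^2 + 58*r - 90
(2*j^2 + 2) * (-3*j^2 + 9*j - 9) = -6*j^4 + 18*j^3 - 24*j^2 + 18*j - 18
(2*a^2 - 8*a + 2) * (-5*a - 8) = -10*a^3 + 24*a^2 + 54*a - 16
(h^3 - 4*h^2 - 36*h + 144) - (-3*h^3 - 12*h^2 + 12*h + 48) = 4*h^3 + 8*h^2 - 48*h + 96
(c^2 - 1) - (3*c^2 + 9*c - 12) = -2*c^2 - 9*c + 11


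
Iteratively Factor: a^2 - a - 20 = (a - 5)*(a + 4)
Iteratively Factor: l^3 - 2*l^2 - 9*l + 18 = (l - 3)*(l^2 + l - 6) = (l - 3)*(l - 2)*(l + 3)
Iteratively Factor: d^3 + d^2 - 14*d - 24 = (d - 4)*(d^2 + 5*d + 6) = (d - 4)*(d + 3)*(d + 2)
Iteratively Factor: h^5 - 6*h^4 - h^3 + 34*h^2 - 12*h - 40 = (h + 1)*(h^4 - 7*h^3 + 6*h^2 + 28*h - 40) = (h - 2)*(h + 1)*(h^3 - 5*h^2 - 4*h + 20) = (h - 5)*(h - 2)*(h + 1)*(h^2 - 4) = (h - 5)*(h - 2)*(h + 1)*(h + 2)*(h - 2)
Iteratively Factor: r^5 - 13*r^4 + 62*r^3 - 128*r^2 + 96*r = (r - 4)*(r^4 - 9*r^3 + 26*r^2 - 24*r) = (r - 4)^2*(r^3 - 5*r^2 + 6*r) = (r - 4)^2*(r - 2)*(r^2 - 3*r) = r*(r - 4)^2*(r - 2)*(r - 3)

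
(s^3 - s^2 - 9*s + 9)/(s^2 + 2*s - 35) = (s^3 - s^2 - 9*s + 9)/(s^2 + 2*s - 35)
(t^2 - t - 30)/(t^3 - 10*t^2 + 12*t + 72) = (t + 5)/(t^2 - 4*t - 12)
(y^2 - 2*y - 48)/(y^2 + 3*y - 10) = (y^2 - 2*y - 48)/(y^2 + 3*y - 10)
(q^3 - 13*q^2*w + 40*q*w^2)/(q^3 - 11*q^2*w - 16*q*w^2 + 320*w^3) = q*(q - 5*w)/(q^2 - 3*q*w - 40*w^2)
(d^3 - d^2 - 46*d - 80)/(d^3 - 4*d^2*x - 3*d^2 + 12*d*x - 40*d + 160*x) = (-d - 2)/(-d + 4*x)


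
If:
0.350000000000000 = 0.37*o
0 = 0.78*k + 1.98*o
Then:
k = -2.40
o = 0.95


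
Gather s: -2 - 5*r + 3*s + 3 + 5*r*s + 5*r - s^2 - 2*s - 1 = -s^2 + s*(5*r + 1)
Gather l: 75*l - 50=75*l - 50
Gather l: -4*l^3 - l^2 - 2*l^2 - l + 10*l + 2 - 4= -4*l^3 - 3*l^2 + 9*l - 2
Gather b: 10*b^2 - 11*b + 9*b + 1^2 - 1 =10*b^2 - 2*b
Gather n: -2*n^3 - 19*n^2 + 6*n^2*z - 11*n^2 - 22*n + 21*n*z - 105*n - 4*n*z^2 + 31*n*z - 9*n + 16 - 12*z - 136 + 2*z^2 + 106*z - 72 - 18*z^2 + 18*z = -2*n^3 + n^2*(6*z - 30) + n*(-4*z^2 + 52*z - 136) - 16*z^2 + 112*z - 192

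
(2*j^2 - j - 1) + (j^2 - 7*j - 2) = 3*j^2 - 8*j - 3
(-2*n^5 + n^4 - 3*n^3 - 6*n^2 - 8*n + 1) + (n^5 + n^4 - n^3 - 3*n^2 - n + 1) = -n^5 + 2*n^4 - 4*n^3 - 9*n^2 - 9*n + 2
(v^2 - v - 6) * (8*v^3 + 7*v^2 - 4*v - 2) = 8*v^5 - v^4 - 59*v^3 - 40*v^2 + 26*v + 12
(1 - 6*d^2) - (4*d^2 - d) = -10*d^2 + d + 1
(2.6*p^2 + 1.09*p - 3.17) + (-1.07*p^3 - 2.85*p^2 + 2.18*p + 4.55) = -1.07*p^3 - 0.25*p^2 + 3.27*p + 1.38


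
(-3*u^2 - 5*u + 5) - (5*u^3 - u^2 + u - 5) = -5*u^3 - 2*u^2 - 6*u + 10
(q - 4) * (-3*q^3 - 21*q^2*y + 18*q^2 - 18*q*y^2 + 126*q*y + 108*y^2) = -3*q^4 - 21*q^3*y + 30*q^3 - 18*q^2*y^2 + 210*q^2*y - 72*q^2 + 180*q*y^2 - 504*q*y - 432*y^2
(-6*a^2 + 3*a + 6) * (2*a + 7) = -12*a^3 - 36*a^2 + 33*a + 42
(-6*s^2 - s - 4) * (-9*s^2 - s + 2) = 54*s^4 + 15*s^3 + 25*s^2 + 2*s - 8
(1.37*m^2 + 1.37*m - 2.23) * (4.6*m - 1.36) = 6.302*m^3 + 4.4388*m^2 - 12.1212*m + 3.0328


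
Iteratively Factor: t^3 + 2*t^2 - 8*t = (t - 2)*(t^2 + 4*t) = t*(t - 2)*(t + 4)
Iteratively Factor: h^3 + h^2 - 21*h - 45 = (h + 3)*(h^2 - 2*h - 15) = (h + 3)^2*(h - 5)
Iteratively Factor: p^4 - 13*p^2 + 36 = (p + 2)*(p^3 - 2*p^2 - 9*p + 18) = (p - 3)*(p + 2)*(p^2 + p - 6) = (p - 3)*(p - 2)*(p + 2)*(p + 3)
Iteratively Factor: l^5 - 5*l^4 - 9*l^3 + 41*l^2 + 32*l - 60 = (l + 2)*(l^4 - 7*l^3 + 5*l^2 + 31*l - 30) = (l - 3)*(l + 2)*(l^3 - 4*l^2 - 7*l + 10) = (l - 3)*(l - 1)*(l + 2)*(l^2 - 3*l - 10) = (l - 3)*(l - 1)*(l + 2)^2*(l - 5)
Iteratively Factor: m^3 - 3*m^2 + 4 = (m + 1)*(m^2 - 4*m + 4) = (m - 2)*(m + 1)*(m - 2)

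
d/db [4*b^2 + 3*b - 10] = 8*b + 3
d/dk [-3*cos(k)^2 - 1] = 3*sin(2*k)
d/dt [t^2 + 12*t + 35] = 2*t + 12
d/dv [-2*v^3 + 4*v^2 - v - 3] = -6*v^2 + 8*v - 1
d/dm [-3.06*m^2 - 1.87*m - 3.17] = -6.12*m - 1.87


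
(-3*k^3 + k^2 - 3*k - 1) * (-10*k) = 30*k^4 - 10*k^3 + 30*k^2 + 10*k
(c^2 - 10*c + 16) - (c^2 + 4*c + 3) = 13 - 14*c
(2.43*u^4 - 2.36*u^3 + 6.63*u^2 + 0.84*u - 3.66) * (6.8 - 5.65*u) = -13.7295*u^5 + 29.858*u^4 - 53.5075*u^3 + 40.338*u^2 + 26.391*u - 24.888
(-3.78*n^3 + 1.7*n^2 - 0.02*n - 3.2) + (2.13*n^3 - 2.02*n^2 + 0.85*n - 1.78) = -1.65*n^3 - 0.32*n^2 + 0.83*n - 4.98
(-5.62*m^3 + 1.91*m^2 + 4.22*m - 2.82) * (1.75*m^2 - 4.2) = -9.835*m^5 + 3.3425*m^4 + 30.989*m^3 - 12.957*m^2 - 17.724*m + 11.844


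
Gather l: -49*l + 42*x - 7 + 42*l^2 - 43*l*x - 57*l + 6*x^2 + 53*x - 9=42*l^2 + l*(-43*x - 106) + 6*x^2 + 95*x - 16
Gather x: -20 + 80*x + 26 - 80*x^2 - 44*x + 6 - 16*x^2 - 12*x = -96*x^2 + 24*x + 12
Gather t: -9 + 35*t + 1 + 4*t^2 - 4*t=4*t^2 + 31*t - 8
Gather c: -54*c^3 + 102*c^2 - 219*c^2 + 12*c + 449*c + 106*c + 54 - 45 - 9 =-54*c^3 - 117*c^2 + 567*c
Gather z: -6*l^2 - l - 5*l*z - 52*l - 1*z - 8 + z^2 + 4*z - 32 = -6*l^2 - 53*l + z^2 + z*(3 - 5*l) - 40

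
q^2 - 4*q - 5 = (q - 5)*(q + 1)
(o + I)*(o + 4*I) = o^2 + 5*I*o - 4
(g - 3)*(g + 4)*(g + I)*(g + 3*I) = g^4 + g^3 + 4*I*g^3 - 15*g^2 + 4*I*g^2 - 3*g - 48*I*g + 36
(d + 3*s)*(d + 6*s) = d^2 + 9*d*s + 18*s^2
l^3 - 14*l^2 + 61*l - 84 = (l - 7)*(l - 4)*(l - 3)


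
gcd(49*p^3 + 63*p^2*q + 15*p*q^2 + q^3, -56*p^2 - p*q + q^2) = 7*p + q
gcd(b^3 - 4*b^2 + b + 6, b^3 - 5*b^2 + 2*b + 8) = b^2 - b - 2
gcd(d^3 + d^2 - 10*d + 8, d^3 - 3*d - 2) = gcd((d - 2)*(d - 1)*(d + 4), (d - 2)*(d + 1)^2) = d - 2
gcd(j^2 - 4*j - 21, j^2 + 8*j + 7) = 1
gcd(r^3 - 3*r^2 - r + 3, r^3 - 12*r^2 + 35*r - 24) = r^2 - 4*r + 3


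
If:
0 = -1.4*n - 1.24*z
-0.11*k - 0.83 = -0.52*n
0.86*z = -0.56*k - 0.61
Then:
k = 2.65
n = 2.16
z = -2.44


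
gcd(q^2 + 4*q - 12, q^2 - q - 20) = 1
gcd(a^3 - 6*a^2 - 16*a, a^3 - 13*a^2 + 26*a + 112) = a^2 - 6*a - 16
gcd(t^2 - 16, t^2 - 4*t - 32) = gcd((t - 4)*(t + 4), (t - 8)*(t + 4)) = t + 4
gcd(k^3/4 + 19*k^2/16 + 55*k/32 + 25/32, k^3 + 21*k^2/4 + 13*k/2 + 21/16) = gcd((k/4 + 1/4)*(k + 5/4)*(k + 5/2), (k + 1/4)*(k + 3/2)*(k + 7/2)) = 1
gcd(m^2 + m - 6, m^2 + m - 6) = m^2 + m - 6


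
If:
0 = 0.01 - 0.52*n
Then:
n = 0.02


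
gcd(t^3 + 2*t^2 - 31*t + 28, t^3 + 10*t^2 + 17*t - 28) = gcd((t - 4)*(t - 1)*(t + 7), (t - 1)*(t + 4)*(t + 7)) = t^2 + 6*t - 7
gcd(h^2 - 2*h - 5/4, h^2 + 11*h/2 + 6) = 1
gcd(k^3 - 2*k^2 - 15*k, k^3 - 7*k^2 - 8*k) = k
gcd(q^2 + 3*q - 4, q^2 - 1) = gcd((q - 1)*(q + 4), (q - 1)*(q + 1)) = q - 1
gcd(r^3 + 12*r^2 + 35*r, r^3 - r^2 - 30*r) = r^2 + 5*r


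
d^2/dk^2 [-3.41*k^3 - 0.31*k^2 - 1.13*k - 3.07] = -20.46*k - 0.62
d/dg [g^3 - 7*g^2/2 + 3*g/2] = 3*g^2 - 7*g + 3/2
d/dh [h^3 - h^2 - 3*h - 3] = 3*h^2 - 2*h - 3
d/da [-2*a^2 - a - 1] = -4*a - 1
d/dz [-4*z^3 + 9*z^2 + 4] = 6*z*(3 - 2*z)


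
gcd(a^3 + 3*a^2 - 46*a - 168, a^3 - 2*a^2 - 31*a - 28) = a^2 - 3*a - 28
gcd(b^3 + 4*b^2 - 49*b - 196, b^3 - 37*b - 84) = b^2 - 3*b - 28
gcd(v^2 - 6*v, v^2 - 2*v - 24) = v - 6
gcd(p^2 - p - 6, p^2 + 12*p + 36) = 1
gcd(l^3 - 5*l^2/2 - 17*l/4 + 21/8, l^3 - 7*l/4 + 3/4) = l^2 + l - 3/4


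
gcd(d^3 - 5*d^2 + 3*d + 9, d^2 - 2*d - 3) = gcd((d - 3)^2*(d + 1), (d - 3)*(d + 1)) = d^2 - 2*d - 3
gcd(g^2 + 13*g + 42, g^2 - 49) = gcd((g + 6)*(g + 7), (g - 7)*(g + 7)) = g + 7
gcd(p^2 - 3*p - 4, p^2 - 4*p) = p - 4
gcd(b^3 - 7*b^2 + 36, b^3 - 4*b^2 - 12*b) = b^2 - 4*b - 12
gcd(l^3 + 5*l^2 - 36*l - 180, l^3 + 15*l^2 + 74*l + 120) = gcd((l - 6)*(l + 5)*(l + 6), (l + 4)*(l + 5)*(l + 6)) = l^2 + 11*l + 30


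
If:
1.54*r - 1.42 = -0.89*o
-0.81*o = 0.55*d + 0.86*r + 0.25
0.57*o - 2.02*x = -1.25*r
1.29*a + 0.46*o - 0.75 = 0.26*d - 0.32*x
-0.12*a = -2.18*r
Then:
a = -0.69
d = -2.84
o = 1.66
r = -0.04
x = 0.45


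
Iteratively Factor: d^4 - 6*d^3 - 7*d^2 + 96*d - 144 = (d - 3)*(d^3 - 3*d^2 - 16*d + 48) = (d - 4)*(d - 3)*(d^2 + d - 12) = (d - 4)*(d - 3)^2*(d + 4)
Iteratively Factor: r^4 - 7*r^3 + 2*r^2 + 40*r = (r)*(r^3 - 7*r^2 + 2*r + 40) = r*(r - 5)*(r^2 - 2*r - 8) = r*(r - 5)*(r + 2)*(r - 4)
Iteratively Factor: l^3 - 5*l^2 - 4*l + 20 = (l - 5)*(l^2 - 4) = (l - 5)*(l - 2)*(l + 2)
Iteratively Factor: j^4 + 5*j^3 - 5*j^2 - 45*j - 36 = (j + 1)*(j^3 + 4*j^2 - 9*j - 36) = (j + 1)*(j + 3)*(j^2 + j - 12) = (j + 1)*(j + 3)*(j + 4)*(j - 3)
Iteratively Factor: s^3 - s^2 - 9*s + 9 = (s - 3)*(s^2 + 2*s - 3) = (s - 3)*(s - 1)*(s + 3)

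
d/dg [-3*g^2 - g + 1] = -6*g - 1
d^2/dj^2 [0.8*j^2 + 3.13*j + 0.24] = 1.60000000000000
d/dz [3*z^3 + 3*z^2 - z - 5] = 9*z^2 + 6*z - 1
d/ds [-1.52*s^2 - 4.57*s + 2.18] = -3.04*s - 4.57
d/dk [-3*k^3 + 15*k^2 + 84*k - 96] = -9*k^2 + 30*k + 84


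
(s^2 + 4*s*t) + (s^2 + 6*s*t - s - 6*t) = 2*s^2 + 10*s*t - s - 6*t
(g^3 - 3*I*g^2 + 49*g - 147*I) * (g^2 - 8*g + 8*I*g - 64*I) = g^5 - 8*g^4 + 5*I*g^4 + 73*g^3 - 40*I*g^3 - 584*g^2 + 245*I*g^2 + 1176*g - 1960*I*g - 9408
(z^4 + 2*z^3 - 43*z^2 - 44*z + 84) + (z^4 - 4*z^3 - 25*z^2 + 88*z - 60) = 2*z^4 - 2*z^3 - 68*z^2 + 44*z + 24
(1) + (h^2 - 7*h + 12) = h^2 - 7*h + 13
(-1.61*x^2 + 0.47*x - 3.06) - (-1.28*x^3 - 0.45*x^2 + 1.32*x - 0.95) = 1.28*x^3 - 1.16*x^2 - 0.85*x - 2.11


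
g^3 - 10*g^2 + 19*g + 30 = (g - 6)*(g - 5)*(g + 1)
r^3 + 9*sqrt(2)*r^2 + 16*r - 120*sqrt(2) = (r - 2*sqrt(2))*(r + 5*sqrt(2))*(r + 6*sqrt(2))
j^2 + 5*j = j*(j + 5)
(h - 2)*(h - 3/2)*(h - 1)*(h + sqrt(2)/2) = h^4 - 9*h^3/2 + sqrt(2)*h^3/2 - 9*sqrt(2)*h^2/4 + 13*h^2/2 - 3*h + 13*sqrt(2)*h/4 - 3*sqrt(2)/2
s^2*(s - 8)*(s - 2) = s^4 - 10*s^3 + 16*s^2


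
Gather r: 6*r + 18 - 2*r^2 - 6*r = 18 - 2*r^2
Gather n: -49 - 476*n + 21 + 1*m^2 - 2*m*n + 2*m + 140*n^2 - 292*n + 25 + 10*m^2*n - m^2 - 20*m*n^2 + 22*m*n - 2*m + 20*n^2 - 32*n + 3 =n^2*(160 - 20*m) + n*(10*m^2 + 20*m - 800)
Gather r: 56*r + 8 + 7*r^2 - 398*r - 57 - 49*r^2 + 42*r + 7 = -42*r^2 - 300*r - 42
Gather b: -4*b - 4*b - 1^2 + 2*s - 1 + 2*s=-8*b + 4*s - 2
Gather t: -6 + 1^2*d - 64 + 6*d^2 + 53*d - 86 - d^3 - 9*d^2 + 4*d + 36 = -d^3 - 3*d^2 + 58*d - 120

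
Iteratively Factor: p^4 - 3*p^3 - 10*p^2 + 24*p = (p - 2)*(p^3 - p^2 - 12*p) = (p - 4)*(p - 2)*(p^2 + 3*p) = (p - 4)*(p - 2)*(p + 3)*(p)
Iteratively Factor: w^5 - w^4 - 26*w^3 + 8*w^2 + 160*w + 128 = (w - 4)*(w^4 + 3*w^3 - 14*w^2 - 48*w - 32) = (w - 4)*(w + 1)*(w^3 + 2*w^2 - 16*w - 32) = (w - 4)*(w + 1)*(w + 4)*(w^2 - 2*w - 8) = (w - 4)^2*(w + 1)*(w + 4)*(w + 2)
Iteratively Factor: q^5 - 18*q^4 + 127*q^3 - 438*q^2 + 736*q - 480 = (q - 5)*(q^4 - 13*q^3 + 62*q^2 - 128*q + 96) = (q - 5)*(q - 2)*(q^3 - 11*q^2 + 40*q - 48) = (q - 5)*(q - 4)*(q - 2)*(q^2 - 7*q + 12) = (q - 5)*(q - 4)*(q - 3)*(q - 2)*(q - 4)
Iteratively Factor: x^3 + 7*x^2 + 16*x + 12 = (x + 3)*(x^2 + 4*x + 4) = (x + 2)*(x + 3)*(x + 2)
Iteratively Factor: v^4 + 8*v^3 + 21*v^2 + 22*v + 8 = (v + 4)*(v^3 + 4*v^2 + 5*v + 2) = (v + 2)*(v + 4)*(v^2 + 2*v + 1) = (v + 1)*(v + 2)*(v + 4)*(v + 1)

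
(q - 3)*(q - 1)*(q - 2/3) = q^3 - 14*q^2/3 + 17*q/3 - 2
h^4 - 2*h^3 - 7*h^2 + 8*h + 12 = (h - 3)*(h - 2)*(h + 1)*(h + 2)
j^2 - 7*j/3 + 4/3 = (j - 4/3)*(j - 1)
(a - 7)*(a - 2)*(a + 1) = a^3 - 8*a^2 + 5*a + 14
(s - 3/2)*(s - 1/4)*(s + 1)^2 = s^4 + s^3/4 - 17*s^2/8 - s + 3/8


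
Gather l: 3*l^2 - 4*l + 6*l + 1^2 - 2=3*l^2 + 2*l - 1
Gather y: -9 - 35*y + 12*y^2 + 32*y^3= 32*y^3 + 12*y^2 - 35*y - 9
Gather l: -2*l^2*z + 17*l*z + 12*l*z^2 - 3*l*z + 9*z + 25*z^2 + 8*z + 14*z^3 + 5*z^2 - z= -2*l^2*z + l*(12*z^2 + 14*z) + 14*z^3 + 30*z^2 + 16*z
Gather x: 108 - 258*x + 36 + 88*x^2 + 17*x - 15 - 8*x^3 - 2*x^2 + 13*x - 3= -8*x^3 + 86*x^2 - 228*x + 126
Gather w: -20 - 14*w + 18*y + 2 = -14*w + 18*y - 18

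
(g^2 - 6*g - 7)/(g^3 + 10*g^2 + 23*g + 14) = (g - 7)/(g^2 + 9*g + 14)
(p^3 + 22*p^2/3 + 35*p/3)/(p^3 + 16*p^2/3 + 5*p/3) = (3*p + 7)/(3*p + 1)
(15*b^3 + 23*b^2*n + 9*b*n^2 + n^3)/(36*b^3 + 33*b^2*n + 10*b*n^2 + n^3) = (5*b^2 + 6*b*n + n^2)/(12*b^2 + 7*b*n + n^2)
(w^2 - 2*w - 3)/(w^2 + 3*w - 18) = (w + 1)/(w + 6)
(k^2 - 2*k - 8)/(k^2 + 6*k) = (k^2 - 2*k - 8)/(k*(k + 6))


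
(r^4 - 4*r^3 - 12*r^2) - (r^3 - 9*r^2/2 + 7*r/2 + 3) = r^4 - 5*r^3 - 15*r^2/2 - 7*r/2 - 3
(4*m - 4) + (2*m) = 6*m - 4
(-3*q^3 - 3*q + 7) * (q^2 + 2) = -3*q^5 - 9*q^3 + 7*q^2 - 6*q + 14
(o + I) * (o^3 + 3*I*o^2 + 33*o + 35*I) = o^4 + 4*I*o^3 + 30*o^2 + 68*I*o - 35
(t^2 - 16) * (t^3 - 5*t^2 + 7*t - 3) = t^5 - 5*t^4 - 9*t^3 + 77*t^2 - 112*t + 48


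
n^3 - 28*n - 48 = (n - 6)*(n + 2)*(n + 4)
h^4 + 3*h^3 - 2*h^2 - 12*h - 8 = (h - 2)*(h + 1)*(h + 2)^2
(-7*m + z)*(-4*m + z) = 28*m^2 - 11*m*z + z^2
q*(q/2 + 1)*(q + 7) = q^3/2 + 9*q^2/2 + 7*q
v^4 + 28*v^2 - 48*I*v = v*(v - 4*I)*(v - 2*I)*(v + 6*I)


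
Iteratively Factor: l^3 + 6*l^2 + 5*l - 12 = (l - 1)*(l^2 + 7*l + 12) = (l - 1)*(l + 3)*(l + 4)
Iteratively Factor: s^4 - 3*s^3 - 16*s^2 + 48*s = (s + 4)*(s^3 - 7*s^2 + 12*s) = (s - 3)*(s + 4)*(s^2 - 4*s) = s*(s - 3)*(s + 4)*(s - 4)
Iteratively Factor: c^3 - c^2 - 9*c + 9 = (c - 3)*(c^2 + 2*c - 3) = (c - 3)*(c - 1)*(c + 3)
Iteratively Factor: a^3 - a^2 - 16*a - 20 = (a + 2)*(a^2 - 3*a - 10) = (a - 5)*(a + 2)*(a + 2)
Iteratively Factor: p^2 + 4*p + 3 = (p + 3)*(p + 1)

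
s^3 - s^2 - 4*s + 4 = (s - 2)*(s - 1)*(s + 2)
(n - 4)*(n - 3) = n^2 - 7*n + 12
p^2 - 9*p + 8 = (p - 8)*(p - 1)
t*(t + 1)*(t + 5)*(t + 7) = t^4 + 13*t^3 + 47*t^2 + 35*t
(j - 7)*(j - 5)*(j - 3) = j^3 - 15*j^2 + 71*j - 105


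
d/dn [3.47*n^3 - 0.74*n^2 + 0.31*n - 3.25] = 10.41*n^2 - 1.48*n + 0.31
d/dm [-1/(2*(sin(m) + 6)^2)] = cos(m)/(sin(m) + 6)^3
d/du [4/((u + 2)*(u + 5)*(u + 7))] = 4*(-3*u^2 - 28*u - 59)/(u^6 + 28*u^5 + 314*u^4 + 1792*u^3 + 5441*u^2 + 8260*u + 4900)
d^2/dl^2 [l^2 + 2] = 2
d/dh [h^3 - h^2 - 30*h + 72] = 3*h^2 - 2*h - 30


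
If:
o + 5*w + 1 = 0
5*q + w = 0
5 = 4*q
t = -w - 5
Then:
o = 121/4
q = 5/4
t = 5/4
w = -25/4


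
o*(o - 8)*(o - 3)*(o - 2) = o^4 - 13*o^3 + 46*o^2 - 48*o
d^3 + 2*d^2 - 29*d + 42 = (d - 3)*(d - 2)*(d + 7)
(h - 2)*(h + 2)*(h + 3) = h^3 + 3*h^2 - 4*h - 12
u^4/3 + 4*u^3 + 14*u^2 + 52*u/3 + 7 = (u/3 + 1)*(u + 1)^2*(u + 7)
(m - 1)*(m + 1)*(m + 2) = m^3 + 2*m^2 - m - 2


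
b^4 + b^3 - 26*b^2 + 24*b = b*(b - 4)*(b - 1)*(b + 6)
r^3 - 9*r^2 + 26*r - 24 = (r - 4)*(r - 3)*(r - 2)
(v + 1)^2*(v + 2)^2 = v^4 + 6*v^3 + 13*v^2 + 12*v + 4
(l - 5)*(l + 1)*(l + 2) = l^3 - 2*l^2 - 13*l - 10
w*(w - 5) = w^2 - 5*w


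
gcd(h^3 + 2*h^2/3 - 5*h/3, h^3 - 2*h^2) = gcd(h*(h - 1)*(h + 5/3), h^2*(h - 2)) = h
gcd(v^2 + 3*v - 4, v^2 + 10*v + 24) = v + 4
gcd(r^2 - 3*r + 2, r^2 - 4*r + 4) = r - 2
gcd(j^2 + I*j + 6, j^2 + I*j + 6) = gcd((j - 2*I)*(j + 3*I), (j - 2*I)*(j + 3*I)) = j^2 + I*j + 6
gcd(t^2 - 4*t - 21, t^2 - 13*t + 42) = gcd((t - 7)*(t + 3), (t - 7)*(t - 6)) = t - 7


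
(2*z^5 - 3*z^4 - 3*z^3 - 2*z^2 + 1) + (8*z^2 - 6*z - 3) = 2*z^5 - 3*z^4 - 3*z^3 + 6*z^2 - 6*z - 2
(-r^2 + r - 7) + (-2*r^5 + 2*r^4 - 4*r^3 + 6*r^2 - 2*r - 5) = -2*r^5 + 2*r^4 - 4*r^3 + 5*r^2 - r - 12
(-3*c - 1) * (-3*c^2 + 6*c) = 9*c^3 - 15*c^2 - 6*c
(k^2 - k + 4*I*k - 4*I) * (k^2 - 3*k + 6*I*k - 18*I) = k^4 - 4*k^3 + 10*I*k^3 - 21*k^2 - 40*I*k^2 + 96*k + 30*I*k - 72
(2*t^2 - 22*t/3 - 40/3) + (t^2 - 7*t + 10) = 3*t^2 - 43*t/3 - 10/3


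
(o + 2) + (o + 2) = 2*o + 4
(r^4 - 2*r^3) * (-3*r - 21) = -3*r^5 - 15*r^4 + 42*r^3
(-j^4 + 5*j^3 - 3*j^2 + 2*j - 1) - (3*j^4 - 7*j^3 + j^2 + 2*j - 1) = -4*j^4 + 12*j^3 - 4*j^2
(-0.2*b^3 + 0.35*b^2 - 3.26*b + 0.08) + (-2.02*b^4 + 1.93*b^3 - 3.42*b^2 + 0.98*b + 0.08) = -2.02*b^4 + 1.73*b^3 - 3.07*b^2 - 2.28*b + 0.16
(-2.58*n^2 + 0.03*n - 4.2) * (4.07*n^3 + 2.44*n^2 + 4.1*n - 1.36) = -10.5006*n^5 - 6.1731*n^4 - 27.5988*n^3 - 6.6162*n^2 - 17.2608*n + 5.712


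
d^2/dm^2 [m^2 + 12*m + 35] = 2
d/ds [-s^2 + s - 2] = 1 - 2*s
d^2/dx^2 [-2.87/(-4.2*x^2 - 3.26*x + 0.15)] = (-101.2536*x^2 - 78.59208*x + 2.87*(8.4*x + 3.26)*(16.8*x + 6.52) + 3.6162)/(4.2*x^2 + 3.26*x - 0.15)^3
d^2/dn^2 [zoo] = 0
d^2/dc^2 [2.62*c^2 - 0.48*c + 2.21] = 5.24000000000000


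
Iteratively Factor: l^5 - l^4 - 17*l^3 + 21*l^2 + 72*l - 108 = (l - 2)*(l^4 + l^3 - 15*l^2 - 9*l + 54) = (l - 2)*(l + 3)*(l^3 - 2*l^2 - 9*l + 18) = (l - 2)^2*(l + 3)*(l^2 - 9) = (l - 2)^2*(l + 3)^2*(l - 3)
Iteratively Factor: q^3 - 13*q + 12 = (q - 3)*(q^2 + 3*q - 4) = (q - 3)*(q + 4)*(q - 1)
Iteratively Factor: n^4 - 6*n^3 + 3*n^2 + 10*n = (n - 5)*(n^3 - n^2 - 2*n) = (n - 5)*(n - 2)*(n^2 + n) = (n - 5)*(n - 2)*(n + 1)*(n)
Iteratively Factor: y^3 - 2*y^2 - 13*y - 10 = (y - 5)*(y^2 + 3*y + 2) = (y - 5)*(y + 2)*(y + 1)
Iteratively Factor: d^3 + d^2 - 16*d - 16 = (d + 4)*(d^2 - 3*d - 4) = (d - 4)*(d + 4)*(d + 1)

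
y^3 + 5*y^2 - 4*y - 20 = (y - 2)*(y + 2)*(y + 5)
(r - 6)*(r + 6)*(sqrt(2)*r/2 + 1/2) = sqrt(2)*r^3/2 + r^2/2 - 18*sqrt(2)*r - 18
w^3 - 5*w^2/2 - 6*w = w*(w - 4)*(w + 3/2)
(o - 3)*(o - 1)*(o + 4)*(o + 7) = o^4 + 7*o^3 - 13*o^2 - 79*o + 84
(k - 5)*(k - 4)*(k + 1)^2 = k^4 - 7*k^3 + 3*k^2 + 31*k + 20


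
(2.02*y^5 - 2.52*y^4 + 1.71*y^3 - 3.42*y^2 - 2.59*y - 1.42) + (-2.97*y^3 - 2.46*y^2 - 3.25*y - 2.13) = 2.02*y^5 - 2.52*y^4 - 1.26*y^3 - 5.88*y^2 - 5.84*y - 3.55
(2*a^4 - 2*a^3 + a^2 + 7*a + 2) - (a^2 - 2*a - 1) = 2*a^4 - 2*a^3 + 9*a + 3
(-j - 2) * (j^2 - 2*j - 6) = -j^3 + 10*j + 12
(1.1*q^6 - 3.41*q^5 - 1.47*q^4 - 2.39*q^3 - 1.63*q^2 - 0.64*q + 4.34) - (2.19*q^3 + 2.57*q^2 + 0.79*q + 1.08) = 1.1*q^6 - 3.41*q^5 - 1.47*q^4 - 4.58*q^3 - 4.2*q^2 - 1.43*q + 3.26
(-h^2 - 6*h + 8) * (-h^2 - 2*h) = h^4 + 8*h^3 + 4*h^2 - 16*h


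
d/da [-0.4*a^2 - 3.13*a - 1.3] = -0.8*a - 3.13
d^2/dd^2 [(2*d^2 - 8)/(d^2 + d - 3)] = 4*(-d^3 - 3*d^2 - 12*d - 7)/(d^6 + 3*d^5 - 6*d^4 - 17*d^3 + 18*d^2 + 27*d - 27)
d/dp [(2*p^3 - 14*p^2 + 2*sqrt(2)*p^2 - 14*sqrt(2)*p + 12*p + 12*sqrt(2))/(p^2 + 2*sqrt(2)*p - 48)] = 2*(p^4 + 4*sqrt(2)*p^3 - 146*p^2 - 7*sqrt(2)*p^2 - 108*sqrt(2)*p + 672*p - 312 + 336*sqrt(2))/(p^4 + 4*sqrt(2)*p^3 - 88*p^2 - 192*sqrt(2)*p + 2304)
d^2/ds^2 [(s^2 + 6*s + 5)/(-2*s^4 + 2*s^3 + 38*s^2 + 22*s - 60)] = (-3*s^8 - 33*s^7 - 22*s^6 + 333*s^5 + 678*s^4 - 951*s^3 - 7470*s^2 - 13845*s - 6335)/(s^12 - 3*s^11 - 54*s^10 + 80*s^9 + 1182*s^8 - 42*s^7 - 11080*s^6 - 10836*s^5 + 30273*s^4 + 33589*s^3 - 40410*s^2 - 29700*s + 27000)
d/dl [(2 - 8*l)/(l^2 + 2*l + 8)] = 4*(2*l^2 - l - 17)/(l^4 + 4*l^3 + 20*l^2 + 32*l + 64)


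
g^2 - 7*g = g*(g - 7)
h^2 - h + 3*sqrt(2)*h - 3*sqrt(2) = (h - 1)*(h + 3*sqrt(2))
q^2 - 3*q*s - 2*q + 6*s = (q - 2)*(q - 3*s)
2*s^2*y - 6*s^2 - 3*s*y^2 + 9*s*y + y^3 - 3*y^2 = (-2*s + y)*(-s + y)*(y - 3)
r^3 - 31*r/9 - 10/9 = (r - 2)*(r + 1/3)*(r + 5/3)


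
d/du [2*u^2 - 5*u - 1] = 4*u - 5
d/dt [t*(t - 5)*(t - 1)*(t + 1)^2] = 5*t^4 - 16*t^3 - 18*t^2 + 8*t + 5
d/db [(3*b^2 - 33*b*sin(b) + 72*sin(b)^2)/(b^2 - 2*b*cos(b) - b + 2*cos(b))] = 3*((b^2 - 11*b*sin(b) + 24*sin(b)^2)*(-2*b*sin(b) - 2*b + 2*sqrt(2)*sin(b + pi/4) + 1) + (b^2 - 2*b*cos(b) - b + 2*cos(b))*(-11*b*cos(b) + 2*b - 11*sin(b) + 24*sin(2*b)))/((b - 1)^2*(b - 2*cos(b))^2)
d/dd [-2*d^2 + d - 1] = 1 - 4*d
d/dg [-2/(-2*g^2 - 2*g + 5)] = 4*(-2*g - 1)/(2*g^2 + 2*g - 5)^2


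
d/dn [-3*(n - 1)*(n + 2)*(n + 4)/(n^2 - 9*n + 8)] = 3*(-n^2 + 16*n + 56)/(n^2 - 16*n + 64)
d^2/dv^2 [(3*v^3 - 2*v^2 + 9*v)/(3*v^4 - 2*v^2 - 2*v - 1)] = 2*(27*v^9 - 54*v^8 + 540*v^7 + 114*v^6 - 126*v^5 + 90*v^4 + 320*v^3 + 30*v^2 - 45*v - 20)/(27*v^12 - 54*v^10 - 54*v^9 + 9*v^8 + 72*v^7 + 64*v^6 + 12*v^5 - 27*v^4 - 32*v^3 - 18*v^2 - 6*v - 1)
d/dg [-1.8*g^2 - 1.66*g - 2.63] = -3.6*g - 1.66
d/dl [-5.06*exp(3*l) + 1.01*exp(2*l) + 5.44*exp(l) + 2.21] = (-15.18*exp(2*l) + 2.02*exp(l) + 5.44)*exp(l)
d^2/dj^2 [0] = 0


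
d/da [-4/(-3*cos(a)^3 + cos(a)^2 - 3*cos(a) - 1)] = 4*(9*cos(a)^2 - 2*cos(a) + 3)*sin(a)/(3*cos(a)^3 - cos(a)^2 + 3*cos(a) + 1)^2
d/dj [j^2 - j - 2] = 2*j - 1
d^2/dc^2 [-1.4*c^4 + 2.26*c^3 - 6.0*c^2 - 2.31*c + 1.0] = -16.8*c^2 + 13.56*c - 12.0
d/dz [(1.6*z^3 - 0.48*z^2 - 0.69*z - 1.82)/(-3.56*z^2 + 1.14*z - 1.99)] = (-5.696*z^4 + 3.648*z^3 - 12.5556*z^2 - 11.048*z + 3.4479)/(12.6736*z^4 - 8.1168*z^3 + 15.4684*z^2 - 4.5372*z + 3.9601)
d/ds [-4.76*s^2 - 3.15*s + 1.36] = -9.52*s - 3.15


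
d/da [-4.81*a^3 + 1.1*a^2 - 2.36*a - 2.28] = -14.43*a^2 + 2.2*a - 2.36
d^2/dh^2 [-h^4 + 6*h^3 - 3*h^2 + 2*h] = -12*h^2 + 36*h - 6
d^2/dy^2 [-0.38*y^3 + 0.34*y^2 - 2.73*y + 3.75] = 0.68 - 2.28*y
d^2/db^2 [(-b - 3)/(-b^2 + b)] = 2*(b^3 + 9*b^2 - 9*b + 3)/(b^3*(b^3 - 3*b^2 + 3*b - 1))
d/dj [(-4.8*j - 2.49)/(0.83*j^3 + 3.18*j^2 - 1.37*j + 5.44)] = (7.968*j^3 + 21.4641*j^2 + 15.8364*j - 29.5233)/(0.6889*j^6 + 5.2788*j^5 + 7.8382*j^4 + 0.3172*j^3 + 36.4753*j^2 - 14.9056*j + 29.5936)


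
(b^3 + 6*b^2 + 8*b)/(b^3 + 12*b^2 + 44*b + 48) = b/(b + 6)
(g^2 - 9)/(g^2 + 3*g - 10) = (g^2 - 9)/(g^2 + 3*g - 10)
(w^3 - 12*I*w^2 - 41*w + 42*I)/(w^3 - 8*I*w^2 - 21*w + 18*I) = (w - 7*I)/(w - 3*I)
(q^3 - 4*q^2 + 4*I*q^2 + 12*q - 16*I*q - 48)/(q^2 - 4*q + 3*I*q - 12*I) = (q^2 + 4*I*q + 12)/(q + 3*I)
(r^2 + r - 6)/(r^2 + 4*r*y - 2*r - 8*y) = (r + 3)/(r + 4*y)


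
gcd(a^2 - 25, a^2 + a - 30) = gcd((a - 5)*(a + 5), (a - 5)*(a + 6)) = a - 5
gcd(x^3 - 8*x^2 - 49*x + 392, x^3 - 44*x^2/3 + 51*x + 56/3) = x^2 - 15*x + 56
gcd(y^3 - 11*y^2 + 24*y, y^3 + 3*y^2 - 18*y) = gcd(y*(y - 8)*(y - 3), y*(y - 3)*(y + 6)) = y^2 - 3*y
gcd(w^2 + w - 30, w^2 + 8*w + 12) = w + 6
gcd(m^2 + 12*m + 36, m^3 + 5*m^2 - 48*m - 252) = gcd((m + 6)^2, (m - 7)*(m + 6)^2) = m^2 + 12*m + 36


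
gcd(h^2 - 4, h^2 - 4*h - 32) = 1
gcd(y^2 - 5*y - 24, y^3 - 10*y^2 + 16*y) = y - 8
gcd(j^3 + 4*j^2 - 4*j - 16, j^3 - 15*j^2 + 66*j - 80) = j - 2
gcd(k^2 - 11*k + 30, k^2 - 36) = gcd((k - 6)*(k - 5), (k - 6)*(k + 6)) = k - 6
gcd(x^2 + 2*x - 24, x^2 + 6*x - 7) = 1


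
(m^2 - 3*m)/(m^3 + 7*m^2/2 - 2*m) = 2*(m - 3)/(2*m^2 + 7*m - 4)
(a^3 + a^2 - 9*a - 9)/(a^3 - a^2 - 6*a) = (a^2 + 4*a + 3)/(a*(a + 2))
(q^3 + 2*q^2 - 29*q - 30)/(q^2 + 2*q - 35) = (q^2 + 7*q + 6)/(q + 7)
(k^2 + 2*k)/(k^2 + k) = (k + 2)/(k + 1)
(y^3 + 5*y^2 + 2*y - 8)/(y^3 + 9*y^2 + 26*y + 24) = (y - 1)/(y + 3)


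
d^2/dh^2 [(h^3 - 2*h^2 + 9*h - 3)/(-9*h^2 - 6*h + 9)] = 2*(-106*h^3 + 153*h^2 - 216*h + 3)/(3*(27*h^6 + 54*h^5 - 45*h^4 - 100*h^3 + 45*h^2 + 54*h - 27))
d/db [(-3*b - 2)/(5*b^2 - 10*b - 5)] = (3*b^2 + 4*b - 1)/(5*(b^4 - 4*b^3 + 2*b^2 + 4*b + 1))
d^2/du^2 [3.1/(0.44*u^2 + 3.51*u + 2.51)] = (-1.20032*u^2 - 9.57528*u + 3.1*(0.88*u + 3.51)*(1.76*u + 7.02) - 6.84728)/(0.44*u^2 + 3.51*u + 2.51)^3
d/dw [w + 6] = 1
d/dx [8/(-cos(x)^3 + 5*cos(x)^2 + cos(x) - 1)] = 8*(-3*cos(x)^2 + 10*cos(x) + 1)*sin(x)/(sin(x)^2*cos(x) - 5*sin(x)^2 + 4)^2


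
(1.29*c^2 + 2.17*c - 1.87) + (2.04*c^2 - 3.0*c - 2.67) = 3.33*c^2 - 0.83*c - 4.54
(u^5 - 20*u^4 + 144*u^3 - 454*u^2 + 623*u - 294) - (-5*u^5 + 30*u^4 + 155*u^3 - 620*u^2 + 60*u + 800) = 6*u^5 - 50*u^4 - 11*u^3 + 166*u^2 + 563*u - 1094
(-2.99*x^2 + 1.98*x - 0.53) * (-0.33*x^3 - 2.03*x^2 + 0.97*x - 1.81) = 0.9867*x^5 + 5.4163*x^4 - 6.7448*x^3 + 8.4084*x^2 - 4.0979*x + 0.9593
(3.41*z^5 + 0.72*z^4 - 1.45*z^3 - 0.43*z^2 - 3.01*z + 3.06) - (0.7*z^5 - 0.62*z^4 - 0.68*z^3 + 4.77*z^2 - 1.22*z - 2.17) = 2.71*z^5 + 1.34*z^4 - 0.77*z^3 - 5.2*z^2 - 1.79*z + 5.23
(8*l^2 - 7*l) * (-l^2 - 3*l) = -8*l^4 - 17*l^3 + 21*l^2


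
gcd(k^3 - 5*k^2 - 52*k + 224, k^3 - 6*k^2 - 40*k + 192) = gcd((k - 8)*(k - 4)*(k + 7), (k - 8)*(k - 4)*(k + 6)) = k^2 - 12*k + 32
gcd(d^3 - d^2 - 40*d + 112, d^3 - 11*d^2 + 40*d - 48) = d^2 - 8*d + 16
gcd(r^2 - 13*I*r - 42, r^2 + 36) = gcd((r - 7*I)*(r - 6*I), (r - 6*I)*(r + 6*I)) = r - 6*I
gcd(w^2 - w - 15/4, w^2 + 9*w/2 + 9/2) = w + 3/2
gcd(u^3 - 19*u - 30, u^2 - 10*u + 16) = 1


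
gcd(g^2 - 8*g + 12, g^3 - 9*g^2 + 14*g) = g - 2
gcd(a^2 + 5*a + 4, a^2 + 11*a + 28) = a + 4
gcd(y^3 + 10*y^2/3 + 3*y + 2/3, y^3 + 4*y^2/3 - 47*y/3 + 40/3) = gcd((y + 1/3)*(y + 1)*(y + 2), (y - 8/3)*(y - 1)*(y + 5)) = 1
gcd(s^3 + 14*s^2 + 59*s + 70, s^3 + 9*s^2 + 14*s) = s^2 + 9*s + 14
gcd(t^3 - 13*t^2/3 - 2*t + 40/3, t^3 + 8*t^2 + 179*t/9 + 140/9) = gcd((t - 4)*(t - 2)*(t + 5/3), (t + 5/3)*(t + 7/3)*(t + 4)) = t + 5/3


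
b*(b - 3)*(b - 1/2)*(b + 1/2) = b^4 - 3*b^3 - b^2/4 + 3*b/4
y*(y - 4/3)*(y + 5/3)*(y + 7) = y^4 + 22*y^3/3 + y^2/9 - 140*y/9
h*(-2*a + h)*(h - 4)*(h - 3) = -2*a*h^3 + 14*a*h^2 - 24*a*h + h^4 - 7*h^3 + 12*h^2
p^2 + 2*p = p*(p + 2)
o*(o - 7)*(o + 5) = o^3 - 2*o^2 - 35*o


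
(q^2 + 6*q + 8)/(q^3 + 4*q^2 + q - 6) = (q + 4)/(q^2 + 2*q - 3)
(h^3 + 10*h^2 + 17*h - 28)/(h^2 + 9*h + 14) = (h^2 + 3*h - 4)/(h + 2)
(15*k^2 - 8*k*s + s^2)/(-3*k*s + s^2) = (-5*k + s)/s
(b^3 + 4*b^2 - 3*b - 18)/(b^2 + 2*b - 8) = (b^2 + 6*b + 9)/(b + 4)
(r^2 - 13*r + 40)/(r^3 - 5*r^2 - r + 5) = (r - 8)/(r^2 - 1)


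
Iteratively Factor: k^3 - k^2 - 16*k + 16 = (k - 1)*(k^2 - 16) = (k - 1)*(k + 4)*(k - 4)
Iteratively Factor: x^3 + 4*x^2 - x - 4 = (x + 4)*(x^2 - 1) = (x - 1)*(x + 4)*(x + 1)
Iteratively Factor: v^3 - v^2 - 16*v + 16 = (v + 4)*(v^2 - 5*v + 4) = (v - 4)*(v + 4)*(v - 1)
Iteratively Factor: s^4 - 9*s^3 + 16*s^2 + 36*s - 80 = (s + 2)*(s^3 - 11*s^2 + 38*s - 40) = (s - 2)*(s + 2)*(s^2 - 9*s + 20) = (s - 4)*(s - 2)*(s + 2)*(s - 5)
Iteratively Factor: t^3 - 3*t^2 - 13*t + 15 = (t - 5)*(t^2 + 2*t - 3) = (t - 5)*(t - 1)*(t + 3)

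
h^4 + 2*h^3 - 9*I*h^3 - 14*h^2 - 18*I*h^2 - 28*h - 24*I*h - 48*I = (h + 2)*(h - 6*I)*(h - 4*I)*(h + I)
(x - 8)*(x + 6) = x^2 - 2*x - 48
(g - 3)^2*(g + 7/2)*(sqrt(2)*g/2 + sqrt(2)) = sqrt(2)*g^4/2 - sqrt(2)*g^3/4 - 17*sqrt(2)*g^2/2 + 15*sqrt(2)*g/4 + 63*sqrt(2)/2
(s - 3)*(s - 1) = s^2 - 4*s + 3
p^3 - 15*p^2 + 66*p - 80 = (p - 8)*(p - 5)*(p - 2)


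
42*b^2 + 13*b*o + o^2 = (6*b + o)*(7*b + o)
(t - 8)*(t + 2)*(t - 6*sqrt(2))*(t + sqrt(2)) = t^4 - 5*sqrt(2)*t^3 - 6*t^3 - 28*t^2 + 30*sqrt(2)*t^2 + 72*t + 80*sqrt(2)*t + 192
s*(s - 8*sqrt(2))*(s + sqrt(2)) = s^3 - 7*sqrt(2)*s^2 - 16*s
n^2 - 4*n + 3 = (n - 3)*(n - 1)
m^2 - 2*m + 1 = (m - 1)^2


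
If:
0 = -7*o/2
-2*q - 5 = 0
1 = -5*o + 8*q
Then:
No Solution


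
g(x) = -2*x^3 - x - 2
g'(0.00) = -1.00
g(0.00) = -2.00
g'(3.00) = -55.00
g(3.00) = -59.00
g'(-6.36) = -243.70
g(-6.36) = 518.88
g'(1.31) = -11.30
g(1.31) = -7.81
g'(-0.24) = -1.35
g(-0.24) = -1.73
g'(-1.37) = -12.26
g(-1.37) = 4.51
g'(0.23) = -1.32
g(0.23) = -2.25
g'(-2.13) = -28.22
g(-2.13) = 19.46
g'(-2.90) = -51.46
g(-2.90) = 49.68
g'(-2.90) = -51.46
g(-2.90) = 49.68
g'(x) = -6*x^2 - 1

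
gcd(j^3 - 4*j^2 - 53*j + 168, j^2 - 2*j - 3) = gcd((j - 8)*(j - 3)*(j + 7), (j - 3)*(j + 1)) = j - 3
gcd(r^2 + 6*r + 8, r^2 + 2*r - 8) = r + 4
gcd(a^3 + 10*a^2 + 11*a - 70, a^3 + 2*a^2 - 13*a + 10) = a^2 + 3*a - 10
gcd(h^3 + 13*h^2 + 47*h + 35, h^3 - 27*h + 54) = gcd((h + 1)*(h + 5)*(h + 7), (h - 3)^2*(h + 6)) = 1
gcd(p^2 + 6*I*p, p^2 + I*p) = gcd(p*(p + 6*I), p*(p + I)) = p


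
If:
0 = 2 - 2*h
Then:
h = 1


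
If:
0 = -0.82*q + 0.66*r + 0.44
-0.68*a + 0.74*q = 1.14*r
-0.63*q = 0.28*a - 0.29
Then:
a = 1.18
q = -0.07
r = -0.75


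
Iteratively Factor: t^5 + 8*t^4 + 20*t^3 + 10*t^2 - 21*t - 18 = (t + 1)*(t^4 + 7*t^3 + 13*t^2 - 3*t - 18) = (t + 1)*(t + 3)*(t^3 + 4*t^2 + t - 6) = (t - 1)*(t + 1)*(t + 3)*(t^2 + 5*t + 6) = (t - 1)*(t + 1)*(t + 2)*(t + 3)*(t + 3)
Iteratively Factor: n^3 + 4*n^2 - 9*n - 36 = (n + 4)*(n^2 - 9) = (n - 3)*(n + 4)*(n + 3)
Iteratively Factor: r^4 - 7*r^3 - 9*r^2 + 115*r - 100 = (r + 4)*(r^3 - 11*r^2 + 35*r - 25) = (r - 5)*(r + 4)*(r^2 - 6*r + 5) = (r - 5)^2*(r + 4)*(r - 1)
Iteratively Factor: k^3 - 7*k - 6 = (k + 2)*(k^2 - 2*k - 3) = (k + 1)*(k + 2)*(k - 3)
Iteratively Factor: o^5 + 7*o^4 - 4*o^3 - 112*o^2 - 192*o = (o + 3)*(o^4 + 4*o^3 - 16*o^2 - 64*o) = (o - 4)*(o + 3)*(o^3 + 8*o^2 + 16*o) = o*(o - 4)*(o + 3)*(o^2 + 8*o + 16) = o*(o - 4)*(o + 3)*(o + 4)*(o + 4)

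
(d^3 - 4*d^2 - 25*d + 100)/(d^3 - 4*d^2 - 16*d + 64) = (d^2 - 25)/(d^2 - 16)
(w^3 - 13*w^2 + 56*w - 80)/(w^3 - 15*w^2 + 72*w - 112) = (w - 5)/(w - 7)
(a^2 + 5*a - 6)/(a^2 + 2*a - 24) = (a - 1)/(a - 4)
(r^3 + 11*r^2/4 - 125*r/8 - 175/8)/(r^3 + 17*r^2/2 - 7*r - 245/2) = (r + 5/4)/(r + 7)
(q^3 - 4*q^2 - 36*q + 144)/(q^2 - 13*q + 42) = (q^2 + 2*q - 24)/(q - 7)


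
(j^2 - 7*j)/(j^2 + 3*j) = (j - 7)/(j + 3)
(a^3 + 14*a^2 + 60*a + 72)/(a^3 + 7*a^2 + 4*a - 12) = (a + 6)/(a - 1)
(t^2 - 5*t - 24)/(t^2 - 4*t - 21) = (t - 8)/(t - 7)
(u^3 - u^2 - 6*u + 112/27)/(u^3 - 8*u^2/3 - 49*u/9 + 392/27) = (3*u - 2)/(3*u - 7)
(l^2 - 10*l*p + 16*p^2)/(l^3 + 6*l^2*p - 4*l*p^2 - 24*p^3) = (l - 8*p)/(l^2 + 8*l*p + 12*p^2)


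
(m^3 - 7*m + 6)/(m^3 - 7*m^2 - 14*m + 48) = (m - 1)/(m - 8)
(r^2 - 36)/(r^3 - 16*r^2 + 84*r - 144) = (r + 6)/(r^2 - 10*r + 24)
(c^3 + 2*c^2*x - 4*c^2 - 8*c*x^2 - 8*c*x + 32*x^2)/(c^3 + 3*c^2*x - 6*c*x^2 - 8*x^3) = (c - 4)/(c + x)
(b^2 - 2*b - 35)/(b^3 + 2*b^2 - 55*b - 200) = (b - 7)/(b^2 - 3*b - 40)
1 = 1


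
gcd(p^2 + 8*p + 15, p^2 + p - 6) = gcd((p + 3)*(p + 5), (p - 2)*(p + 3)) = p + 3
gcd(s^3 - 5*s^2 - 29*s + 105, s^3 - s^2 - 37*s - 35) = s^2 - 2*s - 35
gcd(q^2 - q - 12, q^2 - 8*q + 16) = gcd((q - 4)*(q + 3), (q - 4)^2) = q - 4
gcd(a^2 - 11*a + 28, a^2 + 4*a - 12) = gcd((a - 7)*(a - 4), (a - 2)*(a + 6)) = 1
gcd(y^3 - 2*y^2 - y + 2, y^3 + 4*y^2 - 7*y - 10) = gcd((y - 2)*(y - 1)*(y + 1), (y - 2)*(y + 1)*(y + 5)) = y^2 - y - 2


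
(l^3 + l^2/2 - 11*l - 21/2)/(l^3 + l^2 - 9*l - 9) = (l - 7/2)/(l - 3)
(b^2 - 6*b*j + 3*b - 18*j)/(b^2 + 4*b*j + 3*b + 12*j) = (b - 6*j)/(b + 4*j)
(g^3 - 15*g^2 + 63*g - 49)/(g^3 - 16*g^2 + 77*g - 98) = (g - 1)/(g - 2)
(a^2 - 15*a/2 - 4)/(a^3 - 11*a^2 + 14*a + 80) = (a + 1/2)/(a^2 - 3*a - 10)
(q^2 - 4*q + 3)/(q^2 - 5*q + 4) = (q - 3)/(q - 4)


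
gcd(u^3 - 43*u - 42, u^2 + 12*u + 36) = u + 6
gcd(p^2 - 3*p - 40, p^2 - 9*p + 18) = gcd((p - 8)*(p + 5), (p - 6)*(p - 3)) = 1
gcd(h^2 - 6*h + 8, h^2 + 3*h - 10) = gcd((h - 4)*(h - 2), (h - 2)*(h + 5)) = h - 2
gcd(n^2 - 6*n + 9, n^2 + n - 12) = n - 3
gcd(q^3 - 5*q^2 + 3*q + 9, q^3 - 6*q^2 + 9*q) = q^2 - 6*q + 9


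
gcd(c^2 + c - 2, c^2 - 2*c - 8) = c + 2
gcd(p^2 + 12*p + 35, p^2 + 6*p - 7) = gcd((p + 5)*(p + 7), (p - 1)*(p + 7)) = p + 7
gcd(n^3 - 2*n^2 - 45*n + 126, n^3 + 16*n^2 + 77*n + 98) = n + 7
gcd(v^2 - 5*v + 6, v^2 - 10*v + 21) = v - 3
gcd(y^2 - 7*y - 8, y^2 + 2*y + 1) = y + 1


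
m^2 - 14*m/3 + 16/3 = (m - 8/3)*(m - 2)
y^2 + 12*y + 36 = (y + 6)^2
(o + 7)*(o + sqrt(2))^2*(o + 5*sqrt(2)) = o^4 + 7*o^3 + 7*sqrt(2)*o^3 + 22*o^2 + 49*sqrt(2)*o^2 + 10*sqrt(2)*o + 154*o + 70*sqrt(2)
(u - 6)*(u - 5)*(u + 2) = u^3 - 9*u^2 + 8*u + 60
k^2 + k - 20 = (k - 4)*(k + 5)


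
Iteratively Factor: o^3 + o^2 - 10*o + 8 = (o - 1)*(o^2 + 2*o - 8) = (o - 1)*(o + 4)*(o - 2)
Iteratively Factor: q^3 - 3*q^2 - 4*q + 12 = (q + 2)*(q^2 - 5*q + 6) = (q - 2)*(q + 2)*(q - 3)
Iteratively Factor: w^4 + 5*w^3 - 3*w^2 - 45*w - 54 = (w + 2)*(w^3 + 3*w^2 - 9*w - 27) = (w + 2)*(w + 3)*(w^2 - 9) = (w - 3)*(w + 2)*(w + 3)*(w + 3)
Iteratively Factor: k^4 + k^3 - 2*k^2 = (k)*(k^3 + k^2 - 2*k) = k*(k - 1)*(k^2 + 2*k) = k^2*(k - 1)*(k + 2)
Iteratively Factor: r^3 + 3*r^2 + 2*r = (r + 2)*(r^2 + r) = (r + 1)*(r + 2)*(r)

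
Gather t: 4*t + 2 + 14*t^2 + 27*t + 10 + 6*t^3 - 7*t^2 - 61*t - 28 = 6*t^3 + 7*t^2 - 30*t - 16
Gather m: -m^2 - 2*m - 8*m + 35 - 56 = -m^2 - 10*m - 21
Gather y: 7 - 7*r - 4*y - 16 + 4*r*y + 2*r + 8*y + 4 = -5*r + y*(4*r + 4) - 5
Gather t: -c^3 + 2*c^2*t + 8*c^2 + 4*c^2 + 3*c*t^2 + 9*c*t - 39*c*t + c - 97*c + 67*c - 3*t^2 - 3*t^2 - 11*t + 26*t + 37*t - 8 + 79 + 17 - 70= -c^3 + 12*c^2 - 29*c + t^2*(3*c - 6) + t*(2*c^2 - 30*c + 52) + 18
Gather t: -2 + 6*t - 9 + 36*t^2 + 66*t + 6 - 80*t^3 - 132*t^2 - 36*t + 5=-80*t^3 - 96*t^2 + 36*t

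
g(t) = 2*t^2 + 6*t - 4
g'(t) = 4*t + 6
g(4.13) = 54.89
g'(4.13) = 22.52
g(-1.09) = -8.16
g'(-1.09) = 1.64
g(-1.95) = -8.10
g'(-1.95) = -1.80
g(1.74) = 12.50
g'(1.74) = 12.96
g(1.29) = 7.07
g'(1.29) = 11.16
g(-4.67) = 11.60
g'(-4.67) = -12.68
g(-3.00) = -4.00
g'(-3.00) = -6.00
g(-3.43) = -1.05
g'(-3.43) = -7.72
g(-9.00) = 104.00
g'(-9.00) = -30.00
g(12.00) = 356.00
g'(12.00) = 54.00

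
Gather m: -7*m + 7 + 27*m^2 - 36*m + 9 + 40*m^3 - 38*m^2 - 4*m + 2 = 40*m^3 - 11*m^2 - 47*m + 18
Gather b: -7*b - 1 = -7*b - 1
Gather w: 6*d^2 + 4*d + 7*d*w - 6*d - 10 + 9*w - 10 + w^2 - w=6*d^2 - 2*d + w^2 + w*(7*d + 8) - 20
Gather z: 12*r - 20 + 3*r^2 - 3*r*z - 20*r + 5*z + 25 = 3*r^2 - 8*r + z*(5 - 3*r) + 5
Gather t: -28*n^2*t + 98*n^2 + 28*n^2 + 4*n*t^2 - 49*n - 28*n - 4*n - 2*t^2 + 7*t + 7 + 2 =126*n^2 - 81*n + t^2*(4*n - 2) + t*(7 - 28*n^2) + 9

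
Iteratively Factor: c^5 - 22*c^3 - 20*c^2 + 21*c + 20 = (c + 1)*(c^4 - c^3 - 21*c^2 + c + 20) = (c + 1)*(c + 4)*(c^3 - 5*c^2 - c + 5) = (c + 1)^2*(c + 4)*(c^2 - 6*c + 5) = (c - 5)*(c + 1)^2*(c + 4)*(c - 1)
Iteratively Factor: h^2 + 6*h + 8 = (h + 4)*(h + 2)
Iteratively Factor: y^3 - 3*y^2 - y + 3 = (y - 3)*(y^2 - 1) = (y - 3)*(y - 1)*(y + 1)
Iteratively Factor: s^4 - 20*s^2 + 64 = (s - 2)*(s^3 + 2*s^2 - 16*s - 32) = (s - 4)*(s - 2)*(s^2 + 6*s + 8) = (s - 4)*(s - 2)*(s + 4)*(s + 2)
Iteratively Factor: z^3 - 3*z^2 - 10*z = (z)*(z^2 - 3*z - 10) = z*(z - 5)*(z + 2)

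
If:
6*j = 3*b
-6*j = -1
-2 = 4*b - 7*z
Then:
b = 1/3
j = 1/6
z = 10/21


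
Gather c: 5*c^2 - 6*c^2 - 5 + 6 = 1 - c^2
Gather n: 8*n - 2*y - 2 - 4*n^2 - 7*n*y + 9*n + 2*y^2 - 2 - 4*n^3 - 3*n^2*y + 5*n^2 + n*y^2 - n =-4*n^3 + n^2*(1 - 3*y) + n*(y^2 - 7*y + 16) + 2*y^2 - 2*y - 4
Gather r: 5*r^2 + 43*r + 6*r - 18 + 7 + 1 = 5*r^2 + 49*r - 10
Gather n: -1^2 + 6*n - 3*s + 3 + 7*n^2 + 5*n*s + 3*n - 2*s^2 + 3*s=7*n^2 + n*(5*s + 9) - 2*s^2 + 2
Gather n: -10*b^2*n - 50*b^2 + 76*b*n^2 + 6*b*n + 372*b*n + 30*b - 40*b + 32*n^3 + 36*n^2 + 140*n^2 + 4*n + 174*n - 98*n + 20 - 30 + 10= -50*b^2 - 10*b + 32*n^3 + n^2*(76*b + 176) + n*(-10*b^2 + 378*b + 80)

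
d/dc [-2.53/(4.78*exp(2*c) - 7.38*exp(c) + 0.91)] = (24.1868*exp(c) - 18.6714)*exp(c)/(4.78*exp(2*c) - 7.38*exp(c) + 0.91)^2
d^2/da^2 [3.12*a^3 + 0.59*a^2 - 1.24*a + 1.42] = 18.72*a + 1.18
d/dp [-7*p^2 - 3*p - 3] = -14*p - 3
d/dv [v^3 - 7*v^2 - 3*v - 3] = 3*v^2 - 14*v - 3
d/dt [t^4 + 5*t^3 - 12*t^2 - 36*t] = 4*t^3 + 15*t^2 - 24*t - 36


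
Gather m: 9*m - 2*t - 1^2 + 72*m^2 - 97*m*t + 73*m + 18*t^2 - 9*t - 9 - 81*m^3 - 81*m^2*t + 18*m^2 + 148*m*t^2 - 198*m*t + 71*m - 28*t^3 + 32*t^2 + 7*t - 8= -81*m^3 + m^2*(90 - 81*t) + m*(148*t^2 - 295*t + 153) - 28*t^3 + 50*t^2 - 4*t - 18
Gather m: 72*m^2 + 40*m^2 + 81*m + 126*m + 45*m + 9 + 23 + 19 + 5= 112*m^2 + 252*m + 56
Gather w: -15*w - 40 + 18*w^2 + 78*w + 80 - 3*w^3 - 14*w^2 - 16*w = -3*w^3 + 4*w^2 + 47*w + 40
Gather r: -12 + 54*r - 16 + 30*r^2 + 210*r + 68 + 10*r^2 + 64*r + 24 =40*r^2 + 328*r + 64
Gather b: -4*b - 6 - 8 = -4*b - 14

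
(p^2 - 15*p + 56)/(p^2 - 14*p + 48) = (p - 7)/(p - 6)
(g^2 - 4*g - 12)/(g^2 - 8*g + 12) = (g + 2)/(g - 2)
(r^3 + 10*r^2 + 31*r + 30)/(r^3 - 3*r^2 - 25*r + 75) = (r^2 + 5*r + 6)/(r^2 - 8*r + 15)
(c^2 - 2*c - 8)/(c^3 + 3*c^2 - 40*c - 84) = (c - 4)/(c^2 + c - 42)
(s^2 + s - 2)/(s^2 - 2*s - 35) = (-s^2 - s + 2)/(-s^2 + 2*s + 35)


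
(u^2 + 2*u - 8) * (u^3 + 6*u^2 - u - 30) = u^5 + 8*u^4 + 3*u^3 - 80*u^2 - 52*u + 240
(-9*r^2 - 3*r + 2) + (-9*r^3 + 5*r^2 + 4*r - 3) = -9*r^3 - 4*r^2 + r - 1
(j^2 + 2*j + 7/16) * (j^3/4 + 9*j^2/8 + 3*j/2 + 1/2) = j^5/4 + 13*j^4/8 + 247*j^3/64 + 511*j^2/128 + 53*j/32 + 7/32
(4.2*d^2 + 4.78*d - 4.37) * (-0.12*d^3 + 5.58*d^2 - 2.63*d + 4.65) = -0.504*d^5 + 22.8624*d^4 + 16.1508*d^3 - 17.426*d^2 + 33.7201*d - 20.3205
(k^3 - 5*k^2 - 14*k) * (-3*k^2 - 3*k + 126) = -3*k^5 + 12*k^4 + 183*k^3 - 588*k^2 - 1764*k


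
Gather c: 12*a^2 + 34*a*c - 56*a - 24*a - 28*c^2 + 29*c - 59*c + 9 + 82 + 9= 12*a^2 - 80*a - 28*c^2 + c*(34*a - 30) + 100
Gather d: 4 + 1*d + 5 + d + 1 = 2*d + 10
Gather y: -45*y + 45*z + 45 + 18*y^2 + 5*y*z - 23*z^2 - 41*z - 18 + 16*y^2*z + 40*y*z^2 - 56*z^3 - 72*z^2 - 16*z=y^2*(16*z + 18) + y*(40*z^2 + 5*z - 45) - 56*z^3 - 95*z^2 - 12*z + 27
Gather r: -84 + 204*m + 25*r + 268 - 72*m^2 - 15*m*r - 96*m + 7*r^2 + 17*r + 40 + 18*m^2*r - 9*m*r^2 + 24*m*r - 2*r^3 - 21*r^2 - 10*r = -72*m^2 + 108*m - 2*r^3 + r^2*(-9*m - 14) + r*(18*m^2 + 9*m + 32) + 224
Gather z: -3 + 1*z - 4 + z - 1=2*z - 8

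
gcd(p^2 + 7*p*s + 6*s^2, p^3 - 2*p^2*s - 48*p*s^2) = p + 6*s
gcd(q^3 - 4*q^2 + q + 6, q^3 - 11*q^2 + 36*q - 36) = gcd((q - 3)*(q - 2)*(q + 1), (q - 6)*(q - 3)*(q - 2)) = q^2 - 5*q + 6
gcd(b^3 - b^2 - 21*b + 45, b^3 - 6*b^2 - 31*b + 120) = b^2 + 2*b - 15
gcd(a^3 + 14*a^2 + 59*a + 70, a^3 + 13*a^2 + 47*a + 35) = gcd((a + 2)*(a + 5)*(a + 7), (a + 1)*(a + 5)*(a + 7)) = a^2 + 12*a + 35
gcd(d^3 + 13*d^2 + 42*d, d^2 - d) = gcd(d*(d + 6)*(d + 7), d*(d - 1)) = d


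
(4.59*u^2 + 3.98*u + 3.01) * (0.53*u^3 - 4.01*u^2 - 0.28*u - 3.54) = 2.4327*u^5 - 16.2965*u^4 - 15.6497*u^3 - 29.4331*u^2 - 14.932*u - 10.6554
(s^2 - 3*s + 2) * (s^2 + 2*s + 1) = s^4 - s^3 - 3*s^2 + s + 2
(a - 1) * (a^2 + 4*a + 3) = a^3 + 3*a^2 - a - 3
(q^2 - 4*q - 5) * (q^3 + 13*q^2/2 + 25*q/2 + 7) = q^5 + 5*q^4/2 - 37*q^3/2 - 151*q^2/2 - 181*q/2 - 35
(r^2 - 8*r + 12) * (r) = r^3 - 8*r^2 + 12*r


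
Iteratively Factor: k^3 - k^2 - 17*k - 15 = (k - 5)*(k^2 + 4*k + 3) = (k - 5)*(k + 3)*(k + 1)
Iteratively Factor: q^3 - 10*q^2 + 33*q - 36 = (q - 3)*(q^2 - 7*q + 12) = (q - 4)*(q - 3)*(q - 3)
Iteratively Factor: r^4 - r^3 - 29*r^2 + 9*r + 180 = (r - 5)*(r^3 + 4*r^2 - 9*r - 36) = (r - 5)*(r - 3)*(r^2 + 7*r + 12) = (r - 5)*(r - 3)*(r + 3)*(r + 4)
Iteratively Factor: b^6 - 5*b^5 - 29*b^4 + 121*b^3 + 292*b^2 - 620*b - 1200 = (b - 3)*(b^5 - 2*b^4 - 35*b^3 + 16*b^2 + 340*b + 400) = (b - 3)*(b + 2)*(b^4 - 4*b^3 - 27*b^2 + 70*b + 200) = (b - 3)*(b + 2)^2*(b^3 - 6*b^2 - 15*b + 100) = (b - 5)*(b - 3)*(b + 2)^2*(b^2 - b - 20) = (b - 5)^2*(b - 3)*(b + 2)^2*(b + 4)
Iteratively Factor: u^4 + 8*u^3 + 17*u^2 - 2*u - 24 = (u - 1)*(u^3 + 9*u^2 + 26*u + 24) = (u - 1)*(u + 4)*(u^2 + 5*u + 6) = (u - 1)*(u + 3)*(u + 4)*(u + 2)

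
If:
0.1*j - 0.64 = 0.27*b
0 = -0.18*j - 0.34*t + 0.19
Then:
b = -0.699588477366255*t - 1.97942386831276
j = 1.05555555555556 - 1.88888888888889*t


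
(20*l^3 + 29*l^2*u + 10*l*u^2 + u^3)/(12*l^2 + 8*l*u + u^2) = (20*l^3 + 29*l^2*u + 10*l*u^2 + u^3)/(12*l^2 + 8*l*u + u^2)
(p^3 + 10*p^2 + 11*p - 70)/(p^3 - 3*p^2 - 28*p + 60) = (p + 7)/(p - 6)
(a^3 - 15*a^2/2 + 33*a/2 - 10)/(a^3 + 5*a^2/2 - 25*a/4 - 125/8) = 4*(a^2 - 5*a + 4)/(4*a^2 + 20*a + 25)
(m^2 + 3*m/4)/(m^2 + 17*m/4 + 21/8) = 2*m/(2*m + 7)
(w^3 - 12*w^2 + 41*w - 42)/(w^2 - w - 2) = (w^2 - 10*w + 21)/(w + 1)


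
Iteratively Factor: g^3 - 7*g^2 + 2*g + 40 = (g + 2)*(g^2 - 9*g + 20) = (g - 5)*(g + 2)*(g - 4)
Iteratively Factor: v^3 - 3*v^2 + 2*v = (v - 1)*(v^2 - 2*v) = (v - 2)*(v - 1)*(v)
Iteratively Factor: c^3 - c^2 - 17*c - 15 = (c - 5)*(c^2 + 4*c + 3) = (c - 5)*(c + 3)*(c + 1)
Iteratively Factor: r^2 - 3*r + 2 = (r - 1)*(r - 2)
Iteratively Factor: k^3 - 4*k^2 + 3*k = (k - 3)*(k^2 - k) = (k - 3)*(k - 1)*(k)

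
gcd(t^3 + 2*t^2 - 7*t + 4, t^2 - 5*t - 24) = 1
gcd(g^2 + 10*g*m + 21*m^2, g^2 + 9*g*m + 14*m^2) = g + 7*m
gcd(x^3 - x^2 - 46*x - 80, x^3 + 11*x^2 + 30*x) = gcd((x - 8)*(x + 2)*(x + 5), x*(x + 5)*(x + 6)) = x + 5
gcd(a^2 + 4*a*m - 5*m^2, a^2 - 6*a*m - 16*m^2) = 1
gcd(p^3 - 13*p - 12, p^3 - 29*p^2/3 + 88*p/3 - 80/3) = p - 4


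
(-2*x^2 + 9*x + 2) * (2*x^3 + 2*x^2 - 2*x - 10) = -4*x^5 + 14*x^4 + 26*x^3 + 6*x^2 - 94*x - 20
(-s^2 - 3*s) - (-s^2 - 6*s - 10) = 3*s + 10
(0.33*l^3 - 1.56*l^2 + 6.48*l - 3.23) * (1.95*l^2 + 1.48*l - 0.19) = 0.6435*l^5 - 2.5536*l^4 + 10.2645*l^3 + 3.5883*l^2 - 6.0116*l + 0.6137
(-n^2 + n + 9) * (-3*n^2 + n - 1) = 3*n^4 - 4*n^3 - 25*n^2 + 8*n - 9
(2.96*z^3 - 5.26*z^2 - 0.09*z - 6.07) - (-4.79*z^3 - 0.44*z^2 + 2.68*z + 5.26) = 7.75*z^3 - 4.82*z^2 - 2.77*z - 11.33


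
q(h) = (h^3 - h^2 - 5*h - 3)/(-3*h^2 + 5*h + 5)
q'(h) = (6*h - 5)*(h^3 - h^2 - 5*h - 3)/(-3*h^2 + 5*h + 5)^2 + (3*h^2 - 2*h - 5)/(-3*h^2 + 5*h + 5) = (-3*h^4 + 10*h^3 - 5*h^2 - 28*h - 10)/(9*h^4 - 30*h^3 - 5*h^2 + 50*h + 25)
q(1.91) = -2.56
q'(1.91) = -4.00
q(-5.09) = 1.38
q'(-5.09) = -0.35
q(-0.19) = -0.53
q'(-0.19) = -0.32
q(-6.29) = 1.79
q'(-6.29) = -0.34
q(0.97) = -1.12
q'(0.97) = -0.72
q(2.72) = 1.08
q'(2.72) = -6.66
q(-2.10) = 0.33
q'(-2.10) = -0.35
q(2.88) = 0.33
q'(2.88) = -3.31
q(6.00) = -2.01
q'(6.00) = -0.39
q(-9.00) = 2.71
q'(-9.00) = -0.34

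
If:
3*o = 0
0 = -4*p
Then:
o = 0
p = 0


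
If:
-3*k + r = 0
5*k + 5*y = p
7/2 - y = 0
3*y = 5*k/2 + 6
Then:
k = 9/5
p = 53/2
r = 27/5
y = 7/2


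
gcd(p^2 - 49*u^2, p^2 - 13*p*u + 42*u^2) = p - 7*u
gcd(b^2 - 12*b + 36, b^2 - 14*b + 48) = b - 6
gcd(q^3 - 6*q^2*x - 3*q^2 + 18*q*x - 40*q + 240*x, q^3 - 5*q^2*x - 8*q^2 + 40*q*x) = q - 8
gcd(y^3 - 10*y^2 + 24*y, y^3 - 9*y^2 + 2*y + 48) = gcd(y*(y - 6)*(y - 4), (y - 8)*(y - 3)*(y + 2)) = 1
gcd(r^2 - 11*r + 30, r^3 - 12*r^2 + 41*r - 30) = r^2 - 11*r + 30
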